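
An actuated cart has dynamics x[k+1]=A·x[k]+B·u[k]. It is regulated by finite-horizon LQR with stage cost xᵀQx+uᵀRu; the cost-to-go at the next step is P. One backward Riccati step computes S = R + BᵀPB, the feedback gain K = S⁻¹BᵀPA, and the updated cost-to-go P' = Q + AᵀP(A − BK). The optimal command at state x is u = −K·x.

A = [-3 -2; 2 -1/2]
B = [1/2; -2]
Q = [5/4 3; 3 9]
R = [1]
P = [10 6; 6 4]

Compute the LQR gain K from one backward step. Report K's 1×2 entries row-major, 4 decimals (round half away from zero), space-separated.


BᵀP = [-7.0000 -5.0000]
S = R + BᵀPB = [1] + [6.5000] = [7.5000]
BᵀPA = [11.0000 16.5000]
K = S⁻¹·BᵀPA = [1.4667 2.2000]
A−BK = [-3.7333 -3.1000; 4.9333 3.9000]
AᵀP(A−BK) = [17.8667 16.8000; 16.8000 16.7000]
P' = Q + AᵀP(A−BK) = [19.1167 19.8000; 19.8000 25.7000]
tr(P') = 44.8167

1.4667 2.2000


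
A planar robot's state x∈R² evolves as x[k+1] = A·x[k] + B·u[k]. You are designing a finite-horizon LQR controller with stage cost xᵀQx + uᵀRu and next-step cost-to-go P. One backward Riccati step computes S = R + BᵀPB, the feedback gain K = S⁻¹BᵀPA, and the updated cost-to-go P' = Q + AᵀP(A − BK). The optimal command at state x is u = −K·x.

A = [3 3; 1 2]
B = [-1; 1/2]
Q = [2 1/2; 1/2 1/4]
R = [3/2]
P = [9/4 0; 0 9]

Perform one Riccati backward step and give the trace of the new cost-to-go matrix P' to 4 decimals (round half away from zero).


BᵀP = [-2.2500 4.5000]
S = R + BᵀPB = [3/2] + [4.5000] = [6.0000]
BᵀPA = [-2.2500 2.2500]
K = S⁻¹·BᵀPA = [-0.3750 0.3750]
A−BK = [2.6250 3.3750; 1.1875 1.8125]
AᵀP(A−BK) = [28.4063 39.0938; 39.0938 55.4063]
P' = Q + AᵀP(A−BK) = [30.4063 39.5938; 39.5938 55.6563]
tr(P') = 86.0625

86.0625


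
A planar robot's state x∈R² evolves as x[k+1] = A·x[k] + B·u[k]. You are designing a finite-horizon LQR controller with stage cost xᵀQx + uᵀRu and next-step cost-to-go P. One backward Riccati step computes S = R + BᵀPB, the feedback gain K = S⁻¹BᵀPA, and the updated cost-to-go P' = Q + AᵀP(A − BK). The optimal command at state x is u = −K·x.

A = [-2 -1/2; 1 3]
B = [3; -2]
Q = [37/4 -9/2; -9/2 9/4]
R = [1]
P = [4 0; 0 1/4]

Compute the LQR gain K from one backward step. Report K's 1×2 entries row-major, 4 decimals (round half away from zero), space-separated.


-0.6447 -0.1974

BᵀP = [12.0000 -0.5000]
S = R + BᵀPB = [1] + [37.0000] = [38.0000]
BᵀPA = [-24.5000 -7.5000]
K = S⁻¹·BᵀPA = [-0.6447 -0.1974]
A−BK = [-0.0658 0.0921; -0.2895 2.6053]
AᵀP(A−BK) = [0.4539 -0.0855; -0.0855 1.7697]
P' = Q + AᵀP(A−BK) = [9.7039 -4.5855; -4.5855 4.0197]
tr(P') = 13.7237


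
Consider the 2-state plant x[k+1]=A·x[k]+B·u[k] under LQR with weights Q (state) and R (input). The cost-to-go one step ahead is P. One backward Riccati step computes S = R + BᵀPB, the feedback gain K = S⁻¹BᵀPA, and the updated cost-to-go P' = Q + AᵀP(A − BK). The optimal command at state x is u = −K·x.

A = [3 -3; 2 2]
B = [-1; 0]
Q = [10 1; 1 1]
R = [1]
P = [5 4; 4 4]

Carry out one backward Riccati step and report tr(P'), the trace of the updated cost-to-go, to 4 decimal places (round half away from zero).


BᵀP = [-5.0000 -4.0000]
S = R + BᵀPB = [1] + [5.0000] = [6.0000]
BᵀPA = [-23.0000 7.0000]
K = S⁻¹·BᵀPA = [-3.8333 1.1667]
A−BK = [-0.8333 -1.8333; 2.0000 2.0000]
AᵀP(A−BK) = [20.8333 -2.1667; -2.1667 4.8333]
P' = Q + AᵀP(A−BK) = [30.8333 -1.1667; -1.1667 5.8333]
tr(P') = 36.6667

36.6667


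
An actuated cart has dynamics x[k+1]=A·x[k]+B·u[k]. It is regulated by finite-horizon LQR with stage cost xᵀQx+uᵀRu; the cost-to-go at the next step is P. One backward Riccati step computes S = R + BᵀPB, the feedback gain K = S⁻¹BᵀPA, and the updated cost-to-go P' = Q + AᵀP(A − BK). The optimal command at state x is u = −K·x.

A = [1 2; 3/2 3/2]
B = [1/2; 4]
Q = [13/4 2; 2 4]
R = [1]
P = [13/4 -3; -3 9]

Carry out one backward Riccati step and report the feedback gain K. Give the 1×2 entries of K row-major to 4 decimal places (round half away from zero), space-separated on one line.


0.3092 0.2317

BᵀP = [-10.3750 34.5000]
S = R + BᵀPB = [1] + [132.8125] = [133.8125]
BᵀPA = [41.3750 31.0000]
K = S⁻¹·BᵀPA = [0.3092 0.2317]
A−BK = [0.8454 1.8842; 0.2632 0.5733]
AᵀP(A−BK) = [1.7068 3.6648; 3.6648 8.0683]
P' = Q + AᵀP(A−BK) = [4.9568 5.6648; 5.6648 12.0683]
tr(P') = 17.0251


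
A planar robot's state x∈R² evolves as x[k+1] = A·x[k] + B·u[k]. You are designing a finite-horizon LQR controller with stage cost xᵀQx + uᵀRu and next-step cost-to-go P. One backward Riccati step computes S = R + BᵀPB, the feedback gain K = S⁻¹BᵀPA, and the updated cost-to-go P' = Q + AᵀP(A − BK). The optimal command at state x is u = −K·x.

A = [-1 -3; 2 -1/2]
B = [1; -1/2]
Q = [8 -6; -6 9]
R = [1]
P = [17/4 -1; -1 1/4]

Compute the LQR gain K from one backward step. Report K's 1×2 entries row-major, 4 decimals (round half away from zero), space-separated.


BᵀP = [4.7500 -1.1250]
S = R + BᵀPB = [1] + [5.3125] = [6.3125]
BᵀPA = [-7.0000 -13.6875]
K = S⁻¹·BᵀPA = [-1.1089 -2.1683]
A−BK = [0.1089 -0.8317; 1.4455 -1.5842]
AᵀP(A−BK) = [1.4876 2.8218; 2.8218 5.6337]
P' = Q + AᵀP(A−BK) = [9.4876 -3.1782; -3.1782 14.6337]
tr(P') = 24.1213

-1.1089 -2.1683


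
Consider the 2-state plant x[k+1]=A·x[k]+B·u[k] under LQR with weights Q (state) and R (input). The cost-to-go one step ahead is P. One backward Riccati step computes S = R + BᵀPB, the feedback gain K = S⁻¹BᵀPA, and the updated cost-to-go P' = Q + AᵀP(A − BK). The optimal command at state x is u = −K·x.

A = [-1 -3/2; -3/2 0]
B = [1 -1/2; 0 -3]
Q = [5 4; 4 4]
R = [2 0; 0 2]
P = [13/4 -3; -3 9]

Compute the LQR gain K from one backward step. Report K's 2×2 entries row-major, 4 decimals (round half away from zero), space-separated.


-0.3966 -0.8367 0.4518 -0.0654

BᵀP = [3.2500 -3.0000; 7.3750 -25.5000]
S = R + BᵀPB = [2 0; 0 2] + [3.2500 7.3750; 7.3750 72.8125] = [5.2500 7.3750; 7.3750 74.8125]
BᵀPA = [1.2500 -4.8750; 30.8750 -11.0625]
K = S⁻¹·BᵀPA = [-0.3966 -0.8367; 0.4518 -0.0654]
A−BK = [-0.3775 -0.6960; -0.1446 -0.1962]
AᵀP(A−BK) = [1.0466 1.1897; 1.1897 2.5102]
P' = Q + AᵀP(A−BK) = [6.0466 5.1897; 5.1897 6.5102]
tr(P') = 12.5568


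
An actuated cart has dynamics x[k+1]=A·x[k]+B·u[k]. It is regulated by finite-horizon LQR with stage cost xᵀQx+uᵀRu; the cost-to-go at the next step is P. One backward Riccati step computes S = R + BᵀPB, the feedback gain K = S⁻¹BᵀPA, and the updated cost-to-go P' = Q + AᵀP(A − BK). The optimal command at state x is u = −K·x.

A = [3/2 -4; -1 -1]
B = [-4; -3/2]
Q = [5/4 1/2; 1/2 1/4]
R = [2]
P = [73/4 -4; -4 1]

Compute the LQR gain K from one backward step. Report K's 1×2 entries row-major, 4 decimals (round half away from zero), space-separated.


-0.4632 1.0211

BᵀP = [-67.0000 14.5000]
S = R + BᵀPB = [2] + [246.2500] = [248.2500]
BᵀPA = [-115.0000 253.5000]
K = S⁻¹·BᵀPA = [-0.4632 1.0211]
A−BK = [-0.3530 0.0846; -1.6949 0.5317]
AᵀP(A−BK) = [0.7896 -1.0680; -1.0680 2.1390]
P' = Q + AᵀP(A−BK) = [2.0396 -0.5680; -0.5680 2.3890]
tr(P') = 4.4286


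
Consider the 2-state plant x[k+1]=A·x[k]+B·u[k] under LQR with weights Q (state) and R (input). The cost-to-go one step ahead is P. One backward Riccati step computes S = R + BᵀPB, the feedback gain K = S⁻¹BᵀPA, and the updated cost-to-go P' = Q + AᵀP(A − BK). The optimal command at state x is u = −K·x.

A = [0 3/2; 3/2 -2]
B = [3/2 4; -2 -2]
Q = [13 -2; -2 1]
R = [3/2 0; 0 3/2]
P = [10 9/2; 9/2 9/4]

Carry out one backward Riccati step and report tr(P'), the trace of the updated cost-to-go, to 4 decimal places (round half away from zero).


BᵀP = [6.0000 2.2500; 31.0000 13.5000]
S = R + BᵀPB = [3/2 0; 0 3/2] + [4.5000 19.5000; 19.5000 97.0000] = [6.0000 19.5000; 19.5000 98.5000]
BᵀPA = [3.3750 4.5000; 20.2500 19.5000]
K = S⁻¹·BᵀPA = [-0.2963 0.2989; 0.2642 0.1388]
A−BK = [-0.6125 0.4964; 1.4359 -1.1246]
AᵀP(A−BK) = [0.7116 -0.4444; -0.4444 0.4484]
P' = Q + AᵀP(A−BK) = [13.7116 -2.4444; -2.4444 1.4484]
tr(P') = 15.1600

15.1600


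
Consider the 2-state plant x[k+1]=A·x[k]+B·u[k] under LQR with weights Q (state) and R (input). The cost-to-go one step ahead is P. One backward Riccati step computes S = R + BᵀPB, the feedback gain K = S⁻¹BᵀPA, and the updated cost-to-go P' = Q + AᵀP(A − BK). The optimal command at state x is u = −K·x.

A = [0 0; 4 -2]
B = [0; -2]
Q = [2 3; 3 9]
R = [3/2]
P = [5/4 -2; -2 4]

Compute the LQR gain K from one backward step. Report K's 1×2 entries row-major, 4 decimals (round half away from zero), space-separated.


BᵀP = [4.0000 -8.0000]
S = R + BᵀPB = [3/2] + [16.0000] = [17.5000]
BᵀPA = [-32.0000 16.0000]
K = S⁻¹·BᵀPA = [-1.8286 0.9143]
A−BK = [0.0000 0.0000; 0.3429 -0.1714]
AᵀP(A−BK) = [5.4857 -2.7429; -2.7429 1.3714]
P' = Q + AᵀP(A−BK) = [7.4857 0.2571; 0.2571 10.3714]
tr(P') = 17.8571

-1.8286 0.9143


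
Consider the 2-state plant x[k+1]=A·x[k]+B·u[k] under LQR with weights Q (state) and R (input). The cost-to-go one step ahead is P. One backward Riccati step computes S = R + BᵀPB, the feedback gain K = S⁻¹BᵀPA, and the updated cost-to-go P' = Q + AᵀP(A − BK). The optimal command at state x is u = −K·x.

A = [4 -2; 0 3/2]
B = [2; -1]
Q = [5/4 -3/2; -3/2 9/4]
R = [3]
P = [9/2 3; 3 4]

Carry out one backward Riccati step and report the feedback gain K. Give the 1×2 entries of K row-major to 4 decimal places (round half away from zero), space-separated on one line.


BᵀP = [6.0000 2.0000]
S = R + BᵀPB = [3] + [10.0000] = [13.0000]
BᵀPA = [24.0000 -9.0000]
K = S⁻¹·BᵀPA = [1.8462 -0.6923]
A−BK = [0.3077 -0.6154; 1.8462 0.8077]
AᵀP(A−BK) = [27.6923 -1.3846; -1.3846 2.7692]
P' = Q + AᵀP(A−BK) = [28.9423 -2.8846; -2.8846 5.0192]
tr(P') = 33.9615

1.8462 -0.6923


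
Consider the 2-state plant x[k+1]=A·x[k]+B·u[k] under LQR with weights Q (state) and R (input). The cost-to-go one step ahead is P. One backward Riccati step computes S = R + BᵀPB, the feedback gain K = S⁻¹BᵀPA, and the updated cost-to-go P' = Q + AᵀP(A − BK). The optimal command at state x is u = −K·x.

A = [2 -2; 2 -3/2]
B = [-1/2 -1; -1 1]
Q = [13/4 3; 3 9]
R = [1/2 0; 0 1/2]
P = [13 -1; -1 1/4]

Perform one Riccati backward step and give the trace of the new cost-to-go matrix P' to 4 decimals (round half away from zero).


16.3067

BᵀP = [-5.5000 0.2500; -14.0000 1.2500]
S = R + BᵀPB = [1/2 0; 0 1/2] + [2.5000 5.7500; 5.7500 15.2500] = [3.0000 5.7500; 5.7500 15.7500]
BᵀPA = [-10.5000 10.6250; -25.5000 26.1250]
K = S⁻¹·BᵀPA = [-1.3216 1.2070; -1.1366 1.2181]
A−BK = [0.2026 -0.1784; 1.8150 -1.5110]
AᵀP(A−BK) = [2.1410 -2.0154; -2.0154 1.9157]
P' = Q + AᵀP(A−BK) = [5.3910 0.9846; 0.9846 10.9157]
tr(P') = 16.3067


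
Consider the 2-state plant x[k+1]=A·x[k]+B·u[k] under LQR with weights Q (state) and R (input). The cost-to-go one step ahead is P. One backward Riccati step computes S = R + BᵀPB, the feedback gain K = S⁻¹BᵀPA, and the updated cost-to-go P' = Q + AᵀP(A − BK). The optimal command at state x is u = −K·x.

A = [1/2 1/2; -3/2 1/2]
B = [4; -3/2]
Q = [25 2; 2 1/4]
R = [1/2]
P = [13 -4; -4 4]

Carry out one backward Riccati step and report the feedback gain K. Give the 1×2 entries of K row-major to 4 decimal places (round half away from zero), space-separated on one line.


BᵀP = [58.0000 -22.0000]
S = R + BᵀPB = [1/2] + [265.0000] = [265.5000]
BᵀPA = [62.0000 18.0000]
K = S⁻¹·BᵀPA = [0.2335 0.0678]
A−BK = [-0.4341 0.2288; -1.1497 0.6017]
AᵀP(A−BK) = [3.7717 -1.9534; -1.9534 1.0297]
P' = Q + AᵀP(A−BK) = [28.7717 0.0466; 0.0466 1.2797]
tr(P') = 30.0513

0.2335 0.0678


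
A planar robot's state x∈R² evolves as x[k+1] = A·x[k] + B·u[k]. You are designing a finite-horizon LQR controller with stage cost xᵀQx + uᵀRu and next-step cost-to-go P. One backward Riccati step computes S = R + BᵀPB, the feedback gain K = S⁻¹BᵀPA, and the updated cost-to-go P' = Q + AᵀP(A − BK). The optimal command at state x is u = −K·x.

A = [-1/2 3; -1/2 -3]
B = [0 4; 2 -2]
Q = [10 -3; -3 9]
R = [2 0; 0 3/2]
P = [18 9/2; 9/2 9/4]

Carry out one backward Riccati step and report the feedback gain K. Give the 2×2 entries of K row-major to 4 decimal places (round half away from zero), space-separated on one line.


BᵀP = [9.0000 4.5000; 63.0000 13.5000]
S = R + BᵀPB = [2 0; 0 3/2] + [9.0000 27.0000; 27.0000 225.0000] = [11.0000 27.0000; 27.0000 226.5000]
BᵀPA = [-6.7500 13.5000; -38.2500 148.5000]
K = S⁻¹·BᵀPA = [-0.2815 -0.5400; -0.1353 0.7200]
A−BK = [0.0413 0.1200; -0.2077 -0.4800]
AᵀP(A−BK) = [0.2365 0.2700; 0.2700 1.6200]
P' = Q + AᵀP(A−BK) = [10.2365 -2.7300; -2.7300 10.6200]
tr(P') = 20.8565

-0.2815 -0.5400 -0.1353 0.7200


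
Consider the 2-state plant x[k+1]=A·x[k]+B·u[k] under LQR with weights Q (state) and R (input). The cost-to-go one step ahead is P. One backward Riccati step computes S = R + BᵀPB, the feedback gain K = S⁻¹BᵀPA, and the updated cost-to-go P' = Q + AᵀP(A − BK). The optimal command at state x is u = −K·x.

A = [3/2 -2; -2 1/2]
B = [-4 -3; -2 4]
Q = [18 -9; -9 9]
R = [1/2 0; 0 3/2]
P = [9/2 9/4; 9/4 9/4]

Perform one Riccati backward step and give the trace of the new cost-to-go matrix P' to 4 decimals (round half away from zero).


BᵀP = [-22.5000 -13.5000; -4.5000 2.2500]
S = R + BᵀPB = [1/2 0; 0 3/2] + [117.0000 13.5000; 13.5000 22.5000] = [117.5000 13.5000; 13.5000 24.0000]
BᵀPA = [-6.7500 38.2500; -11.2500 10.1250]
K = S⁻¹·BᵀPA = [-0.0038 0.2962; -0.4666 0.2553]
A−BK = [0.0849 -0.0494; -0.1413 0.0714]
AᵀP(A−BK) = [0.3499 -0.1914; -0.1914 0.1482]
P' = Q + AᵀP(A−BK) = [18.3499 -9.1914; -9.1914 9.1482]
tr(P') = 27.4981

27.4981


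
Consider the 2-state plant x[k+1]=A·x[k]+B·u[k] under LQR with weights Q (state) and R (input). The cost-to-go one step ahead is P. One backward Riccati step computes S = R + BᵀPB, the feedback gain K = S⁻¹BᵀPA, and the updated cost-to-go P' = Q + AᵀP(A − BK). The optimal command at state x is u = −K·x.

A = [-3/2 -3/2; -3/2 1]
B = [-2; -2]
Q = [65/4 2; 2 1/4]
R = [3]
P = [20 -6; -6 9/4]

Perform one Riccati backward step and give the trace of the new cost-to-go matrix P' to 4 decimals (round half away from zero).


27.6349

BᵀP = [-28.0000 7.5000]
S = R + BᵀPB = [3] + [41.0000] = [44.0000]
BᵀPA = [30.7500 49.5000]
K = S⁻¹·BᵀPA = [0.6989 1.1250]
A−BK = [-0.1023 0.7500; -0.1023 3.2500]
AᵀP(A−BK) = [1.5724 2.5313; 2.5313 9.5625]
P' = Q + AᵀP(A−BK) = [17.8224 4.5313; 4.5313 9.8125]
tr(P') = 27.6349


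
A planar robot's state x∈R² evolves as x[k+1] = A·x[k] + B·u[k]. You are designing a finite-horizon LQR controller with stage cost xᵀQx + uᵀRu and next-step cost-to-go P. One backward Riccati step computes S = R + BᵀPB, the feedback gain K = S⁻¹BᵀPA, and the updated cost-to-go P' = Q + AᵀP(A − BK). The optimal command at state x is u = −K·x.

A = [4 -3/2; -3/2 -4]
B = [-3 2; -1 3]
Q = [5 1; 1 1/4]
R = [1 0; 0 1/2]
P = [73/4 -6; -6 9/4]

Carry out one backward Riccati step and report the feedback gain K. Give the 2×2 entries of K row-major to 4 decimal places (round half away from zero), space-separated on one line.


BᵀP = [-48.7500 15.7500; 18.5000 -5.2500]
S = R + BᵀPB = [1 0; 0 1/2] + [130.5000 -50.2500; -50.2500 21.2500] = [131.5000 -50.2500; -50.2500 21.7500]
BᵀPA = [-218.6250 10.1250; 81.8750 -6.7500]
K = S⁻¹·BᵀPA = [-1.9127 -0.3551; -0.6546 -1.1307]
A−BK = [-0.4288 -0.3039; -1.4488 -0.9631]
AᵀP(A−BK) = [4.4961 1.4473; 1.4473 1.0255]
P' = Q + AᵀP(A−BK) = [9.4961 2.4473; 2.4473 1.2755]
tr(P') = 10.7716

-1.9127 -0.3551 -0.6546 -1.1307


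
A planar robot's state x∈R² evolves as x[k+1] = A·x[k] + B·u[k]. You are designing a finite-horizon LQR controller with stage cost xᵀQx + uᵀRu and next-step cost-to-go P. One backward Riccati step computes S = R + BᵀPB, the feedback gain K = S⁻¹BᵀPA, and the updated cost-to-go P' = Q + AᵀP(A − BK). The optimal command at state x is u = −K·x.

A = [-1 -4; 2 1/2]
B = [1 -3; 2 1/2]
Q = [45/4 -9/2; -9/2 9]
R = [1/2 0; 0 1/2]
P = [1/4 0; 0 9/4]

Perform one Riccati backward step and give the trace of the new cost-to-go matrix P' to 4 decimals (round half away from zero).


BᵀP = [0.2500 4.5000; -0.7500 1.1250]
S = R + BᵀPB = [1/2 0; 0 1/2] + [9.2500 1.5000; 1.5000 2.8125] = [9.7500 1.5000; 1.5000 3.3125]
BᵀPA = [8.7500 1.2500; 3.0000 3.5625]
K = S⁻¹·BᵀPA = [0.8149 -0.0400; 0.5367 1.0936]
A−BK = [-0.2049 -0.6791; 0.1019 0.0333]
AᵀP(A−BK) = [0.5099 0.3196; 0.3196 0.7166]
P' = Q + AᵀP(A−BK) = [11.7599 -4.1804; -4.1804 9.7166]
tr(P') = 21.4765

21.4765


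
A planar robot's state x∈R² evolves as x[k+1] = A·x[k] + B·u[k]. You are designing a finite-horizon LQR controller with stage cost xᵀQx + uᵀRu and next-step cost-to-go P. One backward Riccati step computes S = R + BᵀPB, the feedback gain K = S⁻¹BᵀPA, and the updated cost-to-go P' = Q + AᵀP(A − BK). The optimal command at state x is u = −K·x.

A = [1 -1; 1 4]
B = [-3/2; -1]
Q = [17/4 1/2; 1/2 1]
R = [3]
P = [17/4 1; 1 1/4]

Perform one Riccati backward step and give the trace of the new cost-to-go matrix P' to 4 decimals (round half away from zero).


6.7253

BᵀP = [-7.3750 -1.7500]
S = R + BᵀPB = [3] + [12.8125] = [15.8125]
BᵀPA = [-9.1250 0.3750]
K = S⁻¹·BᵀPA = [-0.5771 0.0237]
A−BK = [0.1344 -0.9644; 0.4229 4.0237]
AᵀP(A−BK) = [1.2342 -0.0336; -0.0336 0.2411]
P' = Q + AᵀP(A−BK) = [5.4842 0.4664; 0.4664 1.2411]
tr(P') = 6.7253


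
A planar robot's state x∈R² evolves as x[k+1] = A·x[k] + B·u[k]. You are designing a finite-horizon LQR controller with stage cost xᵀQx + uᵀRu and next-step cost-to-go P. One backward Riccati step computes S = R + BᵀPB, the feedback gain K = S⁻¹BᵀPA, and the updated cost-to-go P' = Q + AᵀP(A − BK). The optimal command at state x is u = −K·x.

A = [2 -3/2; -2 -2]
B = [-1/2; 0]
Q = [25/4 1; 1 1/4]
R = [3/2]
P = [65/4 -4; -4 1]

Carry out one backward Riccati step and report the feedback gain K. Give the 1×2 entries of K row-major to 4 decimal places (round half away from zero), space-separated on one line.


-3.6404 1.4719

BᵀP = [-8.1250 2.0000]
S = R + BᵀPB = [3/2] + [4.0625] = [5.5625]
BᵀPA = [-20.2500 8.1875]
K = S⁻¹·BᵀPA = [-3.6404 1.4719]
A−BK = [0.1798 -0.7640; -2.0000 -2.0000]
AᵀP(A−BK) = [27.2809 -10.9438; -10.9438 4.5112]
P' = Q + AᵀP(A−BK) = [33.5309 -9.9438; -9.9438 4.7612]
tr(P') = 38.2921


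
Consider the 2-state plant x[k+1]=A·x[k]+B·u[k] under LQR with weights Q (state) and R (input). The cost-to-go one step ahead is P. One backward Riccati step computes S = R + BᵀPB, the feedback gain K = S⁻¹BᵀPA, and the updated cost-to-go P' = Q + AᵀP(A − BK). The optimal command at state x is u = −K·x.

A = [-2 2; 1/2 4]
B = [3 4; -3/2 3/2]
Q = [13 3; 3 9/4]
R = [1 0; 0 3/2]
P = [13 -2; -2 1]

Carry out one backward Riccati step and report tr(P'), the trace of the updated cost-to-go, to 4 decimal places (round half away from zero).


BᵀP = [42.0000 -7.5000; 49.0000 -6.5000]
S = R + BᵀPB = [1 0; 0 3/2] + [137.2500 156.7500; 156.7500 186.2500] = [138.2500 156.7500; 156.7500 187.7500]
BᵀPA = [-87.7500 54.0000; -101.2500 72.0000]
K = S⁻¹·BᵀPA = [-0.4359 -0.8280; -0.1753 1.0748]
A−BK = [0.0091 0.1849; 0.1091 1.1458]
AᵀP(A−BK) = [0.2452 0.1640; 0.1640 3.3282]
P' = Q + AᵀP(A−BK) = [13.2452 3.1640; 3.1640 5.5782]
tr(P') = 18.8234

18.8234


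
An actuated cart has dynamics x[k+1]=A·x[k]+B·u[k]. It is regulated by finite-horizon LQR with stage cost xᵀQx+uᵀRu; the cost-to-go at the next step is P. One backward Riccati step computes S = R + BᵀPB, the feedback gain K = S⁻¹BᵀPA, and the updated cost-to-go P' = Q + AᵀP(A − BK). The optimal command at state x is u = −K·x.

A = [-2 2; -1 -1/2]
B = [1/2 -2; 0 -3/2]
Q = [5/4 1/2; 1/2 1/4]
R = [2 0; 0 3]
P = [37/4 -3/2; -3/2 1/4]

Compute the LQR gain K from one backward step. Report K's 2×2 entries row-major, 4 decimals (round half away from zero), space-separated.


-0.3644 0.4146 0.8527 -0.9646

BᵀP = [4.6250 -0.7500; -16.2500 2.6250]
S = R + BᵀPB = [2 0; 0 3] + [2.3125 -8.1250; -8.1250 28.5625] = [4.3125 -8.1250; -8.1250 31.5625]
BᵀPA = [-8.5000 9.6250; 29.8750 -33.8125]
K = S⁻¹·BᵀPA = [-0.3644 0.4146; 0.8527 -0.9646]
A−BK = [-0.1123 -0.1364; 0.2791 -1.9468]
AᵀP(A−BK) = [2.6773 -3.0347; -3.0347 3.4578]
P' = Q + AᵀP(A−BK) = [3.9273 -2.5347; -2.5347 3.7078]
tr(P') = 7.6351


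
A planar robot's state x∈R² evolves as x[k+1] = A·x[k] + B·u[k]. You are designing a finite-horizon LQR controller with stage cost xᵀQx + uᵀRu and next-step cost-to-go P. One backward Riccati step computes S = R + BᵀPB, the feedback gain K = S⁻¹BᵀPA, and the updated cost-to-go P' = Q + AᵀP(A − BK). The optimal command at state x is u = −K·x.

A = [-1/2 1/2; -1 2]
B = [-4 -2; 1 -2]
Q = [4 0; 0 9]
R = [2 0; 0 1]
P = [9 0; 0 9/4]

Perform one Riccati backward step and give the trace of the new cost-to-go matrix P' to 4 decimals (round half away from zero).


BᵀP = [-36.0000 2.2500; -18.0000 -4.5000]
S = R + BᵀPB = [2 0; 0 1] + [146.2500 67.5000; 67.5000 45.0000] = [148.2500 67.5000; 67.5000 46.0000]
BᵀPA = [15.7500 -13.5000; 13.5000 -18.0000]
K = S⁻¹·BᵀPA = [-0.0825 0.2625; 0.4146 -0.7764]
A−BK = [-0.0009 -0.0030; -0.0884 0.1847]
AᵀP(A−BK) = [0.2031 -0.4019; -0.4019 0.8174]
P' = Q + AᵀP(A−BK) = [4.2031 -0.4019; -0.4019 9.8174]
tr(P') = 14.0205

14.0205


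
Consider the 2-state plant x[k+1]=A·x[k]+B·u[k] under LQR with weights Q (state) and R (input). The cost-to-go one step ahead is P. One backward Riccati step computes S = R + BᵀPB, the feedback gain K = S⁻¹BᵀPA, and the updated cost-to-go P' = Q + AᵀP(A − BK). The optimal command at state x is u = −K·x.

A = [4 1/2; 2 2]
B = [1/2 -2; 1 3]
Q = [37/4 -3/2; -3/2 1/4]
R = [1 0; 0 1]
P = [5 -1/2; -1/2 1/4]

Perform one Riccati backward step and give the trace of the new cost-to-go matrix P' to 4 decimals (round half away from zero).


18.2000

BᵀP = [2.0000 0.0000; -11.5000 1.7500]
S = R + BᵀPB = [1 0; 0 1] + [1.0000 -4.0000; -4.0000 28.2500] = [2.0000 -4.0000; -4.0000 29.2500]
BᵀPA = [8.0000 1.0000; -42.5000 -2.2500]
K = S⁻¹·BᵀPA = [1.5059 0.4765; -1.2471 -0.0118]
A−BK = [0.7529 0.2382; 4.2353 1.5588]
AᵀP(A−BK) = [7.9529 2.1882; 2.1882 0.7471]
P' = Q + AᵀP(A−BK) = [17.2029 0.6882; 0.6882 0.9971]
tr(P') = 18.2000


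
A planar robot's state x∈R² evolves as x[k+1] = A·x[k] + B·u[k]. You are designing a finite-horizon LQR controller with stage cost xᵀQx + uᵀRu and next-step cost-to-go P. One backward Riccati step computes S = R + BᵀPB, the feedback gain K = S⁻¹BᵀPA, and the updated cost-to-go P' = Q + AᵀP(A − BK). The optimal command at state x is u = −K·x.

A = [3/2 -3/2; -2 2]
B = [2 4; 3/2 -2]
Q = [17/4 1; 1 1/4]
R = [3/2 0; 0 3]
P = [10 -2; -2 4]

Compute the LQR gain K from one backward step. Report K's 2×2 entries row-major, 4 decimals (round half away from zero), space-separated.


BᵀP = [17.0000 2.0000; 44.0000 -16.0000]
S = R + BᵀPB = [3/2 0; 0 3] + [37.0000 64.0000; 64.0000 208.0000] = [38.5000 64.0000; 64.0000 211.0000]
BᵀPA = [21.5000 -21.5000; 98.0000 -98.0000]
K = S⁻¹·BᵀPA = [-0.4309 0.4309; 0.5952 -0.5952]
A−BK = [-0.0188 0.0188; -0.1633 0.1633]
AᵀP(A−BK) = [1.4391 -1.4391; -1.4391 1.4391]
P' = Q + AᵀP(A−BK) = [5.6891 -0.4391; -0.4391 1.6891]
tr(P') = 7.3782

-0.4309 0.4309 0.5952 -0.5952


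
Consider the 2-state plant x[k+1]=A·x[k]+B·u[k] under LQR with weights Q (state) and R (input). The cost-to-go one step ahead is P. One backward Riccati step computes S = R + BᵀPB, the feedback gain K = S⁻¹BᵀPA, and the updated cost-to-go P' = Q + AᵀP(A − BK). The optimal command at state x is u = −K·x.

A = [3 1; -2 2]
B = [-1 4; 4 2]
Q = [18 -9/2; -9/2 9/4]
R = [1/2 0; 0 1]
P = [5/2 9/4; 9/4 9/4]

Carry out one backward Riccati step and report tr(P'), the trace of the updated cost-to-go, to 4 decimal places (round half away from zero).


20.8777

BᵀP = [6.5000 6.7500; 14.5000 13.5000]
S = R + BᵀPB = [1/2 0; 0 1] + [20.5000 39.5000; 39.5000 85.0000] = [21.0000 39.5000; 39.5000 86.0000]
BᵀPA = [6.0000 20.0000; 16.5000 41.5000]
K = S⁻¹·BᵀPA = [-0.5524 0.3286; 0.4456 0.3316]
A−BK = [0.6653 0.0020; -0.6816 0.0224]
AᵀP(A−BK) = [0.4624 0.0565; 0.0565 0.1653]
P' = Q + AᵀP(A−BK) = [18.4624 -4.4435; -4.4435 2.4153]
tr(P') = 20.8777


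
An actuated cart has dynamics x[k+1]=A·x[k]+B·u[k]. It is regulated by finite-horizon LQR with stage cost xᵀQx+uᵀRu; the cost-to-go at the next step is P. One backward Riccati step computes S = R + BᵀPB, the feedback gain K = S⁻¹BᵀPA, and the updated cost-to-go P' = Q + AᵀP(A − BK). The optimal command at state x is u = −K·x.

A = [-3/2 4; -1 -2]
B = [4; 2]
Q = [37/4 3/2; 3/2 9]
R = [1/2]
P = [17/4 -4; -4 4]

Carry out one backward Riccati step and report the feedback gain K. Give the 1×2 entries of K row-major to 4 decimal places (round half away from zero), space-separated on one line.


BᵀP = [9.0000 -8.0000]
S = R + BᵀPB = [1/2] + [20.0000] = [20.5000]
BᵀPA = [-5.5000 52.0000]
K = S⁻¹·BᵀPA = [-0.2683 2.5366]
A−BK = [-0.4268 -6.1463; -0.4634 -7.0732]
AᵀP(A−BK) = [0.0869 0.4512; 0.4512 16.0976]
P' = Q + AᵀP(A−BK) = [9.3369 1.9512; 1.9512 25.0976]
tr(P') = 34.4345

-0.2683 2.5366


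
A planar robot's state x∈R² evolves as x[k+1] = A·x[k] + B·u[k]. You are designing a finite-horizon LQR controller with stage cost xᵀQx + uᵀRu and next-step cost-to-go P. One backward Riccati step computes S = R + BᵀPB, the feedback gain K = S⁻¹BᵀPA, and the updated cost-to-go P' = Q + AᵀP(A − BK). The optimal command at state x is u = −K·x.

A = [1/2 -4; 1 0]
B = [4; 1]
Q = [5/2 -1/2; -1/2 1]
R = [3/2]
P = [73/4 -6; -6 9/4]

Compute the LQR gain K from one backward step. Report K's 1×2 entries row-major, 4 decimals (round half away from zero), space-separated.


BᵀP = [67.0000 -21.7500]
S = R + BᵀPB = [3/2] + [246.2500] = [247.7500]
BᵀPA = [11.7500 -268.0000]
K = S⁻¹·BᵀPA = [0.0474 -1.0817]
A−BK = [0.3103 0.3269; 0.9526 1.0817]
AᵀP(A−BK) = [0.2552 0.2104; 0.2104 2.0949]
P' = Q + AᵀP(A−BK) = [2.7552 -0.2896; -0.2896 3.0949]
tr(P') = 5.8501

0.0474 -1.0817


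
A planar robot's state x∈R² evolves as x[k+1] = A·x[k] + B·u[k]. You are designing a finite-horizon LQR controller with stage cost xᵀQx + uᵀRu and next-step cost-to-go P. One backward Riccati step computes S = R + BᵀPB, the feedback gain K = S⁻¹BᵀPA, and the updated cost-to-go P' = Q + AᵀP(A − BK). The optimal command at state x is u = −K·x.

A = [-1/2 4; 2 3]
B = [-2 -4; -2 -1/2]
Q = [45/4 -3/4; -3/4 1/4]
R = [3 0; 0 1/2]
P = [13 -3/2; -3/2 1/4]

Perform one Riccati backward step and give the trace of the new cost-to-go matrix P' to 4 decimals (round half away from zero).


BᵀP = [-23.0000 2.5000; -51.2500 5.8750]
S = R + BᵀPB = [3 0; 0 1/2] + [41.0000 90.7500; 90.7500 202.0625] = [44.0000 90.7500; 90.7500 202.5625]
BᵀPA = [16.5000 -84.5000; 37.3750 -187.3750]
K = S⁻¹·BᵀPA = [-0.0731 -0.1658; 0.2173 -0.8508]
A−BK = [0.2228 0.2654; 1.9624 2.2431]
AᵀP(A−BK) = [0.3360 0.2822; 0.2822 0.8319]
P' = Q + AᵀP(A−BK) = [11.5860 -0.4678; -0.4678 1.0819]
tr(P') = 12.6680

12.6680


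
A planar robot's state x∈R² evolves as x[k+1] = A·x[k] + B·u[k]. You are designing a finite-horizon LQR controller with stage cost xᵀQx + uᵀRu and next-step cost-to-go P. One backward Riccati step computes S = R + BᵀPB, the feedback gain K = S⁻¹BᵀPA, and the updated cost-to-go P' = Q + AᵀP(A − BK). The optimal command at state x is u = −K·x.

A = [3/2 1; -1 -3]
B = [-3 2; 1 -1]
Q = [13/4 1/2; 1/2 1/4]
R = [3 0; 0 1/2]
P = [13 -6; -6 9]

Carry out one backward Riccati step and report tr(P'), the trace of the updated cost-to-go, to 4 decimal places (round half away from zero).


25.2401

BᵀP = [-45.0000 27.0000; 32.0000 -21.0000]
S = R + BᵀPB = [3 0; 0 1/2] + [162.0000 -117.0000; -117.0000 85.0000] = [165.0000 -117.0000; -117.0000 85.5000]
BᵀPA = [-94.5000 -126.0000; 69.0000 95.0000]
K = S⁻¹·BᵀPA = [-0.0161 0.8172; 0.7849 2.2294]
A−BK = [-0.1183 -1.0072; -0.1989 -1.5878]
AᵀP(A−BK) = [0.5645 2.8978; 2.8978 21.1756]
P' = Q + AᵀP(A−BK) = [3.8145 3.3978; 3.3978 21.4256]
tr(P') = 25.2401


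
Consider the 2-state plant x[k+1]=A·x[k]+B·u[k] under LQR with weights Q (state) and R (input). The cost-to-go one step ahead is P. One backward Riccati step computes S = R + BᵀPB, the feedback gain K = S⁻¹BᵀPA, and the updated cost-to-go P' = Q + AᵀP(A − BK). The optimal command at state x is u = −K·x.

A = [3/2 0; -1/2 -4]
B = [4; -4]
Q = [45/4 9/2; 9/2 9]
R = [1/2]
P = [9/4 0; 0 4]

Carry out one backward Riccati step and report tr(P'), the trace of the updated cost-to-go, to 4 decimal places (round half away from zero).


BᵀP = [9.0000 -16.0000]
S = R + BᵀPB = [1/2] + [100.0000] = [100.5000]
BᵀPA = [21.5000 64.0000]
K = S⁻¹·BᵀPA = [0.2139 0.6368]
A−BK = [0.6443 -2.5473; 0.3557 -1.4527]
AᵀP(A−BK) = [1.4630 -5.6915; -5.6915 23.2438]
P' = Q + AᵀP(A−BK) = [12.7130 -1.1915; -1.1915 32.2438]
tr(P') = 44.9568

44.9568


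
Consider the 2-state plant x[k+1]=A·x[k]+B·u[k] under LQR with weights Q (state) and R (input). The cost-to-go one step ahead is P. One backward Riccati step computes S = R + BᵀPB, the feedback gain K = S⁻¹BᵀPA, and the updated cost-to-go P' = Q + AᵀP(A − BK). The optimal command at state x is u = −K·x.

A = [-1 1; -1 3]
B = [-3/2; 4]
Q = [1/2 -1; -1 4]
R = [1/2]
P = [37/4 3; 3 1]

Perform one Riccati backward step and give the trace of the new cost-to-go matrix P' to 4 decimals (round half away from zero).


44.0238

BᵀP = [-1.8750 -0.5000]
S = R + BᵀPB = [1/2] + [0.8125] = [1.3125]
BᵀPA = [2.3750 -3.3750]
K = S⁻¹·BᵀPA = [1.8095 -2.5714]
A−BK = [1.7143 -2.8571; -8.2381 13.2857]
AᵀP(A−BK) = [11.9524 -18.1429; -18.1429 27.5714]
P' = Q + AᵀP(A−BK) = [12.4524 -19.1429; -19.1429 31.5714]
tr(P') = 44.0238


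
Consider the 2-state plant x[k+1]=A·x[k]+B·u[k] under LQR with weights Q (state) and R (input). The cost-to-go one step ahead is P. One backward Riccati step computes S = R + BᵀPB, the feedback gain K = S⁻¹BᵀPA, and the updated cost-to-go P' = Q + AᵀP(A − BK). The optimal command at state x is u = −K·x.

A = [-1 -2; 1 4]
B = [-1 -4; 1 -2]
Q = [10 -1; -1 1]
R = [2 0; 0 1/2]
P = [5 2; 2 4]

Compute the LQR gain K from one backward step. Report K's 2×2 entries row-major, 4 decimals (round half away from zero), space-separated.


BᵀP = [-3.0000 2.0000; -24.0000 -16.0000]
S = R + BᵀPB = [2 0; 0 1/2] + [5.0000 8.0000; 8.0000 128.0000] = [7.0000 8.0000; 8.0000 128.5000]
BᵀPA = [5.0000 14.0000; 8.0000 -16.0000]
K = S⁻¹·BᵀPA = [0.6924 2.3064; 0.0192 -0.2681]
A−BK = [-0.2310 -0.7660; 0.3459 1.1574]
AᵀP(A−BK) = [1.3848 4.6128; 4.6128 15.4207]
P' = Q + AᵀP(A−BK) = [11.3848 3.6128; 3.6128 16.4207]
tr(P') = 27.8055

0.6924 2.3064 0.0192 -0.2681


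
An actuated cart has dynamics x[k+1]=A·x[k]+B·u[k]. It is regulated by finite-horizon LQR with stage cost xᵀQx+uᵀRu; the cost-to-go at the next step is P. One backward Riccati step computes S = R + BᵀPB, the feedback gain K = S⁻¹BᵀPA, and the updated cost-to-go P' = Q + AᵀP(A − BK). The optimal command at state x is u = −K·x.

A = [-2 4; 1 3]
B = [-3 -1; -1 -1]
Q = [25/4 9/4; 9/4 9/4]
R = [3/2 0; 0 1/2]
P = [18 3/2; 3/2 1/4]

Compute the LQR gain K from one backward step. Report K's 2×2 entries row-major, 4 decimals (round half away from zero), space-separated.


0.5236 -0.9637 0.2623 -1.1582

BᵀP = [-55.5000 -4.7500; -19.5000 -1.7500]
S = R + BᵀPB = [3/2 0; 0 1/2] + [171.2500 60.2500; 60.2500 21.2500] = [172.7500 60.2500; 60.2500 21.7500]
BᵀPA = [106.2500 -236.2500; 37.2500 -83.2500]
K = S⁻¹·BᵀPA = [0.5236 -0.9637; 0.2623 -1.1582]
A−BK = [-0.1670 -0.0491; 1.7859 0.8782]
AᵀP(A−BK) = [0.8502 -0.7205; -0.7205 2.1704]
P' = Q + AᵀP(A−BK) = [7.1002 1.5295; 1.5295 4.4204]
tr(P') = 11.5206


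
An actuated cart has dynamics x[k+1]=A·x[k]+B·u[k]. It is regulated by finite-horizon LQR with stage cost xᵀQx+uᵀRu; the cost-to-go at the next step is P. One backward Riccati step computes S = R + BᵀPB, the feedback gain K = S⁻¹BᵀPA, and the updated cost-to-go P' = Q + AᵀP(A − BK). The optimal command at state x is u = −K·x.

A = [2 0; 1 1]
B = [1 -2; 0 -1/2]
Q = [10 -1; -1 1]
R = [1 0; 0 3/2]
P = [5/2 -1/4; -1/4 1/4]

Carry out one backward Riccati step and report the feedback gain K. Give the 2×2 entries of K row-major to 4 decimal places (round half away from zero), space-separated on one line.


0.4577 -0.0627 -0.6458 0.0063

BᵀP = [2.5000 -0.2500; -4.8750 0.3750]
S = R + BᵀPB = [1 0; 0 3/2] + [2.5000 -4.8750; -4.8750 9.5625] = [3.5000 -4.8750; -4.8750 11.0625]
BᵀPA = [4.7500 -0.2500; -9.3750 0.3750]
K = S⁻¹·BᵀPA = [0.4577 -0.0627; -0.6458 0.0063]
A−BK = [0.2508 0.0752; 0.6771 1.0031]
AᵀP(A−BK) = [1.0219 0.1066; 0.1066 0.2320]
P' = Q + AᵀP(A−BK) = [11.0219 -0.8934; -0.8934 1.2320]
tr(P') = 12.2539


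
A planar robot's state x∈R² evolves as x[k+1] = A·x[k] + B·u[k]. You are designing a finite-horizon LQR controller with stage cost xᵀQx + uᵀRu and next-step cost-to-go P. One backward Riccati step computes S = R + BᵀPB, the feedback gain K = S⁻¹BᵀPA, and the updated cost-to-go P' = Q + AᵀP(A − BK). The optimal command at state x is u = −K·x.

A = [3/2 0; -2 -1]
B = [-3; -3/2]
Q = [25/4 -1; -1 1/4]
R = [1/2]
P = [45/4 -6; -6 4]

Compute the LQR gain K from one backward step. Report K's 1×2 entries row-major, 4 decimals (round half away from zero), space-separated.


BᵀP = [-24.7500 12.0000]
S = R + BᵀPB = [1/2] + [56.2500] = [56.7500]
BᵀPA = [-61.1250 -12.0000]
K = S⁻¹·BᵀPA = [-1.0771 -0.2115]
A−BK = [-1.7313 -0.6344; -3.6156 -1.3172]
AᵀP(A−BK) = [11.4752 4.0749; 4.0749 1.4626]
P' = Q + AᵀP(A−BK) = [17.7252 3.0749; 3.0749 1.7126]
tr(P') = 19.4378

-1.0771 -0.2115


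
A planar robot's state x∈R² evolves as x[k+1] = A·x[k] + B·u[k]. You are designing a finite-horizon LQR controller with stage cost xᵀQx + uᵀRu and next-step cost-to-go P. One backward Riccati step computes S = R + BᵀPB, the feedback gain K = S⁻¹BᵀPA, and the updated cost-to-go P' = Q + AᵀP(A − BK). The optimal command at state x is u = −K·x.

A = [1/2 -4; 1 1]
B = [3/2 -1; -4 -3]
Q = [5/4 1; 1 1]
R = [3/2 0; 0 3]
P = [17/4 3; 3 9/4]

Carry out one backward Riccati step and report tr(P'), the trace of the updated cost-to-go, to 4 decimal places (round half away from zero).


BᵀP = [-5.6250 -4.5000; -13.2500 -9.7500]
S = R + BᵀPB = [3/2 0; 0 3] + [9.5625 19.1250; 19.1250 42.5000] = [11.0625 19.1250; 19.1250 45.5000]
BᵀPA = [-7.3125 18.0000; -16.3750 43.2500]
K = S⁻¹·BᵀPA = [-0.1421 -0.0593; -0.3002 0.9755]
A−BK = [0.4129 -2.9356; -0.4688 3.6893]
AᵀP(A−BK) = [0.3583 -1.2102; -1.2102 5.1281]
P' = Q + AᵀP(A−BK) = [1.6083 -0.2102; -0.2102 6.1281]
tr(P') = 7.7364

7.7364


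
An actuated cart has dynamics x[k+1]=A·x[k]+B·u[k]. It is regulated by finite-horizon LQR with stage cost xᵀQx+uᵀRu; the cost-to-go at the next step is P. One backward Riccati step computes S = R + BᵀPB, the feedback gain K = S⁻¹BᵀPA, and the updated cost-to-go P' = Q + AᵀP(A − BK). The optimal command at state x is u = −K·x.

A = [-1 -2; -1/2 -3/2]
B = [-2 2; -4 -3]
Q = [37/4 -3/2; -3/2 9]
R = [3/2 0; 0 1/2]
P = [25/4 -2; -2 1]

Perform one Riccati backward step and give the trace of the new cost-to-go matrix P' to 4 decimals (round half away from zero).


BᵀP = [-4.5000 0.0000; 18.5000 -7.0000]
S = R + BᵀPB = [3/2 0; 0 1/2] + [9.0000 -9.0000; -9.0000 58.0000] = [10.5000 -9.0000; -9.0000 58.5000]
BᵀPA = [4.5000 9.0000; -15.0000 -26.5000]
K = S⁻¹·BᵀPA = [0.2405 0.5401; -0.2194 -0.3699]
A−BK = [-0.0802 -0.1800; -0.1962 -0.4494]
AᵀP(A−BK) = [0.1266 0.2711; 0.2711 0.5868]
P' = Q + AᵀP(A−BK) = [9.3766 -1.2289; -1.2289 9.5868]
tr(P') = 18.9634

18.9634


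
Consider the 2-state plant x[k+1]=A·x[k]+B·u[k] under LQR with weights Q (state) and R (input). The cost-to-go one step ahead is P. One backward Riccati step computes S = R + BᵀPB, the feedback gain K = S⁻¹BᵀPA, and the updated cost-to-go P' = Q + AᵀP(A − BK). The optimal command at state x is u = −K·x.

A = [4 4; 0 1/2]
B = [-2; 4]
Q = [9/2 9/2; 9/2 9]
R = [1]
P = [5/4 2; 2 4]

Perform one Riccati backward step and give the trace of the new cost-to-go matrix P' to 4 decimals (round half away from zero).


29.1316

BᵀP = [5.5000 12.0000]
S = R + BᵀPB = [1] + [37.0000] = [38.0000]
BᵀPA = [22.0000 28.0000]
K = S⁻¹·BᵀPA = [0.5789 0.7368]
A−BK = [5.1579 5.4737; -2.3158 -2.4474]
AᵀP(A−BK) = [7.2632 7.7895; 7.7895 8.3684]
P' = Q + AᵀP(A−BK) = [11.7632 12.2895; 12.2895 17.3684]
tr(P') = 29.1316


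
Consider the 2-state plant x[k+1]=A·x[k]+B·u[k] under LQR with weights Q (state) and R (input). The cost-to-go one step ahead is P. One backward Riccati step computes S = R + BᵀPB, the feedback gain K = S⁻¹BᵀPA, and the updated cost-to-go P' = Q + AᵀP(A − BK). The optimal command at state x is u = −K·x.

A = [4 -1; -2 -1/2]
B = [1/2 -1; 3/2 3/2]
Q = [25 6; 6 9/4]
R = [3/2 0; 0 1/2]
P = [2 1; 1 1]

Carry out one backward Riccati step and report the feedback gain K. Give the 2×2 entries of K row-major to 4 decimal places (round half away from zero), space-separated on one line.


1.2229 -0.6369 -2.0637 0.3248

BᵀP = [2.5000 2.0000; -0.5000 0.5000]
S = R + BᵀPB = [3/2 0; 0 1/2] + [4.2500 0.5000; 0.5000 1.2500] = [5.7500 0.5000; 0.5000 1.7500]
BᵀPA = [6.0000 -3.5000; -3.0000 0.2500]
K = S⁻¹·BᵀPA = [1.2229 -0.6369; -2.0637 0.3248]
A−BK = [1.3248 -0.3567; -0.7389 -0.0318]
AᵀP(A−BK) = [6.4713 -2.2038; -2.2038 0.9395]
P' = Q + AᵀP(A−BK) = [31.4713 3.7962; 3.7962 3.1895]
tr(P') = 34.6608


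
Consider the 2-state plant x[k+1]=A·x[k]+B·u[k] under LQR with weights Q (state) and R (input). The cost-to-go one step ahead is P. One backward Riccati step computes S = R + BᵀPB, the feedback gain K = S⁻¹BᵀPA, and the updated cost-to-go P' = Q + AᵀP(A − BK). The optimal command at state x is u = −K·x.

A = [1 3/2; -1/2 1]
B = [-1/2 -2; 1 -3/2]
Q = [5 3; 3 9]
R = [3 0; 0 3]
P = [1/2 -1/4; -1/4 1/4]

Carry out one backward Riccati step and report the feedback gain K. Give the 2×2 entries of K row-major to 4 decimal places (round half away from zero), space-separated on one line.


BᵀP = [-0.5000 0.3750; -0.6250 0.1250]
S = R + BᵀPB = [3 0; 0 3] + [0.6250 0.4375; 0.4375 1.0625] = [3.6250 0.4375; 0.4375 4.0625]
BᵀPA = [-0.6875 -0.3750; -0.6875 -0.8125]
K = S⁻¹·BᵀPA = [-0.1715 -0.0804; -0.1508 -0.1913]
A−BK = [0.6127 1.0771; -0.5547 0.7933]
AᵀP(A−BK) = [0.5910 0.3757; 0.3757 0.4394]
P' = Q + AᵀP(A−BK) = [5.5910 3.3757; 3.3757 9.4394]
tr(P') = 15.0304

-0.1715 -0.0804 -0.1508 -0.1913


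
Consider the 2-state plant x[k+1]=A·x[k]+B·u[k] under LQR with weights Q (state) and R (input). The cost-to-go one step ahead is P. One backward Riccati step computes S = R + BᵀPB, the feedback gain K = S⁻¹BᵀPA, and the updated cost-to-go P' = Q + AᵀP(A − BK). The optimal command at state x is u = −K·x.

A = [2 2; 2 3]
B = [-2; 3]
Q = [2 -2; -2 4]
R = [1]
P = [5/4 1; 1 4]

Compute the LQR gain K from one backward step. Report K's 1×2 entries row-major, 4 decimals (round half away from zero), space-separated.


0.7000 1.0333

BᵀP = [0.5000 10.0000]
S = R + BᵀPB = [1] + [29.0000] = [30.0000]
BᵀPA = [21.0000 31.0000]
K = S⁻¹·BᵀPA = [0.7000 1.0333]
A−BK = [3.4000 4.0667; -0.1000 -0.1000]
AᵀP(A−BK) = [14.3000 17.3000; 17.3000 20.9667]
P' = Q + AᵀP(A−BK) = [16.3000 15.3000; 15.3000 24.9667]
tr(P') = 41.2667


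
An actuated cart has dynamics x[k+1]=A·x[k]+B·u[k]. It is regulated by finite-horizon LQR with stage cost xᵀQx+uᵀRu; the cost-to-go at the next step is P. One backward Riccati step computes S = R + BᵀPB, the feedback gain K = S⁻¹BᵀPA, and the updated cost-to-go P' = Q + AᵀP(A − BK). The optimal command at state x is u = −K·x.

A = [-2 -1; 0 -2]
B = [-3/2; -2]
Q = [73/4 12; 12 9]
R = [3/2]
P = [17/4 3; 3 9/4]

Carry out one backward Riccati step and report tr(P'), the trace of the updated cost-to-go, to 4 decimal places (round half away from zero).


BᵀP = [-12.3750 -9.0000]
S = R + BᵀPB = [3/2] + [36.5625] = [38.0625]
BᵀPA = [24.7500 30.3750]
K = S⁻¹·BᵀPA = [0.6502 0.7980]
A−BK = [-1.0246 0.1970; 1.3005 -0.4039]
AᵀP(A−BK) = [0.9064 0.7488; 0.7488 1.0099]
P' = Q + AᵀP(A−BK) = [19.1564 12.7488; 12.7488 10.0099]
tr(P') = 29.1663

29.1663
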